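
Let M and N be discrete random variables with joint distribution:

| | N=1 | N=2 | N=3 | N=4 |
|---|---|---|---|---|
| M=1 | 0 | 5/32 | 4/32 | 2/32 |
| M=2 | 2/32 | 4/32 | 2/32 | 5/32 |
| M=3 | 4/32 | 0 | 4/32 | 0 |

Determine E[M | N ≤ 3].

P(N ≤ 3) = 25/32.
Summing M·P(M=x,N=y) over the conditioning event gives 49/32.
E[M | N ≤ 3] = (49/32) / (25/32) = 49/25.

49/25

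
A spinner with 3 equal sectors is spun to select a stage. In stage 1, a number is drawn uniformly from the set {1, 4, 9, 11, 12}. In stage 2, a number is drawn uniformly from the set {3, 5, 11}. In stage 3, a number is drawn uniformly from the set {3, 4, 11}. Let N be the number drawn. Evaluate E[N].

296/45

E[N | stage 1] = (1+4+9+11+12)/5 = 37/5.
E[N | stage 2] = (3+5+11)/3 = 19/3.
E[N | stage 3] = (3+4+11)/3 = 6.
E[N] = (1/3)·(37/5) + (1/3)·(19/3) + (1/3)·(6) = 296/45.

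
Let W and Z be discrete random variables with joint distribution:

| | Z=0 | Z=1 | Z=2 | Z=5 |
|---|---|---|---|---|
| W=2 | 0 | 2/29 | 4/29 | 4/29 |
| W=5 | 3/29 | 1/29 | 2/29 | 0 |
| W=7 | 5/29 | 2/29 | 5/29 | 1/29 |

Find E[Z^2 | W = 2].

59/5

P(W = 2) = 10/29.
Summing Z^2·P(W=x,Z=y) over the conditioning event gives 118/29.
E[Z^2 | W = 2] = (118/29) / (10/29) = 59/5.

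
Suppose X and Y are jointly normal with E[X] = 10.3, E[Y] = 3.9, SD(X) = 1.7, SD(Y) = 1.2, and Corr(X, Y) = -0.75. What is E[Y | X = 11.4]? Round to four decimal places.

The regression of Y on X has slope ρ·σ_Y/σ_X and passes through (μ_X, μ_Y).
E[Y | X=11.4] = 3.9 + (-0.75)·(1.2/1.7)·(11.4 − (10.3)) = 3.9 + (-0.52941)·(1.1) = 3.3176.

3.3176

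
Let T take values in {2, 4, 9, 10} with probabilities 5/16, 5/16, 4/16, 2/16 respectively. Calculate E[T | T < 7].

P(T < 7) = 5/8.
Σ over the event: 2·5/16 + 4·5/16 = 15/8.
E[T | T < 7] = (15/8) / (5/8) = 3.

3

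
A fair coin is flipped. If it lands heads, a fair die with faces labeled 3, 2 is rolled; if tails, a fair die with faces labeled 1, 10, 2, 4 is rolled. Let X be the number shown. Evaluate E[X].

E[X | heads] = (3+2)/2 = 5/2.
E[X | tails] = (1+10+2+4)/4 = 17/4.
E[X] = (1/2)·(5/2) + (1/2)·(17/4) = 27/8.

27/8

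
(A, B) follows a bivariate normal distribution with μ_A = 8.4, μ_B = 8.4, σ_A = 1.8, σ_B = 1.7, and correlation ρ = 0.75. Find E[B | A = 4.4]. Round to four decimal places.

5.5667

E[B | A=x] = μ_B + ρ(σ_B/σ_A)(x − μ_A) for jointly normal variables.
E[B | A=4.4] = 8.4 + (0.75)·(1.7/1.8)·(4.4 − (8.4)) = 8.4 + (0.70833)·(-4) = 5.5667.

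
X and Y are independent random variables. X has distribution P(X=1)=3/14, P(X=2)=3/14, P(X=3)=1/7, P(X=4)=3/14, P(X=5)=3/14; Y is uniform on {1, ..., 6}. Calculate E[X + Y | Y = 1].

P(Y = 1) = 1/6.
Summing (X+Y)·P(x,y) over outcomes with Y = 1 gives 2/3.
E[X + Y | Y = 1] = (2/3) / (1/6) = 4.

4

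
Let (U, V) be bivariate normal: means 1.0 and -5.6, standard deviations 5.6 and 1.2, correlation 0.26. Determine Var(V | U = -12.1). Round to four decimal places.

1.3427

For a bivariate normal, Var(V | U=x) = σ_V²(1 − ρ²).
Var(V | U=-12.1) = (1.2)²·(1 − (0.26)²) = 1.44·0.9324 = 1.3427.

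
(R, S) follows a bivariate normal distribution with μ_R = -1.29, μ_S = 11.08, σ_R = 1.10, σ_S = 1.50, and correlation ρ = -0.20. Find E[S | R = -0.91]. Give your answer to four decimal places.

10.9764

For a bivariate normal, E[S | R=x] = μ_S + ρ·(σ_S/σ_R)·(x − μ_R).
E[S | R=-0.91] = 11.08 + (-0.20)·(1.50/1.10)·(-0.91 − (-1.29)) = 11.08 + (-0.27273)·(0.38) = 10.9764.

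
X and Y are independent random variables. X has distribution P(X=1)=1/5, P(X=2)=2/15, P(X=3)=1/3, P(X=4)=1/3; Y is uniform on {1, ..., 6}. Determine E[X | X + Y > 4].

55/18

P(X + Y > 4) = 4/5.
Summing X·P(x,y) over outcomes with X + Y > 4 gives 22/9.
E[X | X + Y > 4] = (22/9) / (4/5) = 55/18.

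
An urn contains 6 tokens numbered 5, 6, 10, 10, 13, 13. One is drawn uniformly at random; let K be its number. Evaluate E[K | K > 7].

P(K > 7) = 2/3.
Σ over the event: 10·1/3 + 13·1/3 = 23/3.
E[K | K > 7] = (23/3) / (2/3) = 23/2.

23/2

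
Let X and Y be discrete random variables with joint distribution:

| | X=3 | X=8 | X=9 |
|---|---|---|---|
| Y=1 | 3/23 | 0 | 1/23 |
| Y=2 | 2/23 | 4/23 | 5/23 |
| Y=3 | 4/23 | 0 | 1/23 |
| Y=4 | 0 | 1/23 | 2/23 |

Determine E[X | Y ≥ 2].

P(Y ≥ 2) = 19/23.
Σ X·P over the event = 3·(2/23) + 3·(4/23) + 8·(4/23) + 8·(1/23) + 9·(5/23) + 9·(1/23) + 9·(2/23) = 130/23.
E[X | Y ≥ 2] = (130/23) / (19/23) = 130/19.

130/19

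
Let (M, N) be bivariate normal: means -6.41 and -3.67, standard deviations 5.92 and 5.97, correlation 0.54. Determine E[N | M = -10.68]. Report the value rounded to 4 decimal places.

-5.9953

The regression of N on M has slope ρ·σ_N/σ_M and passes through (μ_M, μ_N).
E[N | M=-10.68] = -3.67 + (0.54)·(5.97/5.92)·(-10.68 − (-6.41)) = -3.67 + (0.54456)·(-4.27) = -5.9953.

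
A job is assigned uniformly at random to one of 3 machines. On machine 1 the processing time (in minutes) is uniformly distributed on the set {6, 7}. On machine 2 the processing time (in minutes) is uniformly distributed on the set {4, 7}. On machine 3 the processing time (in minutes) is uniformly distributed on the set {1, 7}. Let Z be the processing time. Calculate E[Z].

16/3

E[Z | machine 1] = (6+7)/2 = 13/2.
E[Z | machine 2] = (4+7)/2 = 11/2.
E[Z | machine 3] = (1+7)/2 = 4.
E[Z] = (1/3)·(13/2) + (1/3)·(11/2) + (1/3)·(4) = 16/3.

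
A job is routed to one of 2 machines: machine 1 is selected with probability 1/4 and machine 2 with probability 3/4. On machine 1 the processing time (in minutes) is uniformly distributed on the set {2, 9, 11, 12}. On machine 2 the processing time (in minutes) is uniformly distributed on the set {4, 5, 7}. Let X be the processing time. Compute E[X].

49/8

E[X | machine 1] = (2+9+11+12)/4 = 17/2.
E[X | machine 2] = (4+5+7)/3 = 16/3.
By the law of total expectation,
E[X] = (1/4)·(17/2) + (3/4)·(16/3) = 49/8.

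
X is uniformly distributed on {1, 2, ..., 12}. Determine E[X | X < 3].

3/2

Given X < 3, X is equally likely to be any of {1, 2}.
E[X | X < 3] = (1 + 2) / 2 = 3/2.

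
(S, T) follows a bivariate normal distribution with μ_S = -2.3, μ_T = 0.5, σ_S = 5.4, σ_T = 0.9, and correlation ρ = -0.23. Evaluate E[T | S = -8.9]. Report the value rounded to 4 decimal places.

0.7530

The regression of T on S has slope ρ·σ_T/σ_S and passes through (μ_S, μ_T).
E[T | S=-8.9] = 0.5 + (-0.23)·(0.9/5.4)·(-8.9 − (-2.3)) = 0.5 + (-0.038333)·(-6.6) = 0.7530.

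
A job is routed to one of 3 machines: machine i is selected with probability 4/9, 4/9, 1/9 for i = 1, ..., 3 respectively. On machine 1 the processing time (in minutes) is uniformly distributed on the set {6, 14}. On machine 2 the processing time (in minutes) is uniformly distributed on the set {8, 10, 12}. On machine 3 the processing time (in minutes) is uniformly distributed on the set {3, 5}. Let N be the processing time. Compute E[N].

E[N | machine 1] = (6+14)/2 = 10.
E[N | machine 2] = (8+10+12)/3 = 10.
E[N | machine 3] = (3+5)/2 = 4.
E[N] = (4/9)·(10) + (4/9)·(10) + (1/9)·(4) = 28/3.

28/3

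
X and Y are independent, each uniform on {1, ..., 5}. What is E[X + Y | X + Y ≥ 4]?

P(X + Y ≥ 4) = 22/25.
Summing (X+Y)·P(x,y) over outcomes with X + Y ≥ 4 gives 142/25.
E[X + Y | X + Y ≥ 4] = (142/25) / (22/25) = 71/11.

71/11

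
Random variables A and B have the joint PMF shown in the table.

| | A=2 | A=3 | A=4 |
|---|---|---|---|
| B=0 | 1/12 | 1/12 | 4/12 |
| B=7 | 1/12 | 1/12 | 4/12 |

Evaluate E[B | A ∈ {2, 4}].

P(A ∈ {2, 4}) = 5/6.
Σ B·P over the event = 0·(1/12) + 7·(1/12) + 0·(4/12) + 7·(4/12) = 35/12.
E[B | A ∈ {2, 4}] = (35/12) / (5/6) = 7/2.

7/2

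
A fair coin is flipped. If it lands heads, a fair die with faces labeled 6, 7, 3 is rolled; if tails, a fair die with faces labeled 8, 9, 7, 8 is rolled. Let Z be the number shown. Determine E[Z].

20/3

E[Z | heads] = (6+7+3)/3 = 16/3.
E[Z | tails] = (8+9+7+8)/4 = 8.
By the law of total expectation,
E[Z] = (1/2)·(16/3) + (1/2)·(8) = 20/3.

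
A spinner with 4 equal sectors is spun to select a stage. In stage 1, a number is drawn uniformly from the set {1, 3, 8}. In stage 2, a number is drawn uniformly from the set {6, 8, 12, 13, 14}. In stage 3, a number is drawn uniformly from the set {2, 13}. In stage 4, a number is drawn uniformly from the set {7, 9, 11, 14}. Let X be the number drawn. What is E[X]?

E[X | stage 1] = (1+3+8)/3 = 4.
E[X | stage 2] = (6+8+12+13+14)/5 = 53/5.
E[X | stage 3] = (2+13)/2 = 15/2.
E[X | stage 4] = (7+9+11+14)/4 = 41/4.
E[X] = (1/4)·(4) + (1/4)·(53/5) + (1/4)·(15/2) + (1/4)·(41/4) = 647/80.

647/80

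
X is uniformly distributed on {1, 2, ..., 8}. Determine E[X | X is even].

Given X is even, X is equally likely to be any of {2, 4, 6, 8}.
E[X | X is even] = (2 + 4 + 6 + 8) / 4 = 5.

5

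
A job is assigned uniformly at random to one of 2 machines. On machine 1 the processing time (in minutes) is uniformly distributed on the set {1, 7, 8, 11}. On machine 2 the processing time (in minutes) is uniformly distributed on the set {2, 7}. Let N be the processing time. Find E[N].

45/8

E[N | machine 1] = (1+7+8+11)/4 = 27/4.
E[N | machine 2] = (2+7)/2 = 9/2.
By the law of total expectation,
E[N] = (1/2)·(27/4) + (1/2)·(9/2) = 45/8.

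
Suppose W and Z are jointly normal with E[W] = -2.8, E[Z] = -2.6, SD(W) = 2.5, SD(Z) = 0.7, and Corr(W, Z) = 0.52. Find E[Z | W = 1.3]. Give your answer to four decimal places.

-2.0030

E[Z | W=x] = μ_Z + ρ(σ_Z/σ_W)(x − μ_W) for jointly normal variables.
E[Z | W=1.3] = -2.6 + (0.52)·(0.7/2.5)·(1.3 − (-2.8)) = -2.6 + (0.1456)·(4.1) = -2.0030.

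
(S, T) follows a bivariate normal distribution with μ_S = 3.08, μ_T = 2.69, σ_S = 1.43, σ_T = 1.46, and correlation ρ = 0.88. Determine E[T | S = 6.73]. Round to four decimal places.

The regression of T on S has slope ρ·σ_T/σ_S and passes through (μ_S, μ_T).
E[T | S=6.73] = 2.69 + (0.88)·(1.46/1.43)·(6.73 − (3.08)) = 2.69 + (0.89846)·(3.65) = 5.9694.

5.9694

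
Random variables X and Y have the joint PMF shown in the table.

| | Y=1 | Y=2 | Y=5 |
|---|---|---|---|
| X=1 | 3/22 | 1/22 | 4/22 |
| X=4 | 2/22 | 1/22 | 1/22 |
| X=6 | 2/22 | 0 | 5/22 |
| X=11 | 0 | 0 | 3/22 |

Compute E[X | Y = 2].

P(Y = 2) = 1/11.
Σ X·P over the event = 1·(1/22) + 4·(1/22) = 5/22.
E[X | Y = 2] = (5/22) / (1/11) = 5/2.

5/2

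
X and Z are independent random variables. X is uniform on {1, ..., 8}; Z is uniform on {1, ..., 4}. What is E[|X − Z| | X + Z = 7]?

5/2

Outcomes with X + Z = 7: (3,4), (4,3), (5,2), (6,1), each with probability 1/32.
E[|X − Z| | X + Z = 7] = (1 + 1 + 3 + 5) / 4 = 5/2.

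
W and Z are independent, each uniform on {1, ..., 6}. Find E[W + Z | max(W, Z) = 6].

P(max(W, Z) = 6) = 11/36.
Summing (W+Z)·P(x,y) over outcomes with max(W, Z) = 6 gives 17/6.
E[W + Z | max(W, Z) = 6] = (17/6) / (11/36) = 102/11.

102/11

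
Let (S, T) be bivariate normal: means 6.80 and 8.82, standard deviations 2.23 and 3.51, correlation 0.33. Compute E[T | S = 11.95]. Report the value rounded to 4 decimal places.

For a bivariate normal, E[T | S=x] = μ_T + ρ·(σ_T/σ_S)·(x − μ_S).
E[T | S=11.95] = 8.82 + (0.33)·(3.51/2.23)·(11.95 − (6.80)) = 8.82 + (0.51942)·(5.15) = 11.4950.

11.4950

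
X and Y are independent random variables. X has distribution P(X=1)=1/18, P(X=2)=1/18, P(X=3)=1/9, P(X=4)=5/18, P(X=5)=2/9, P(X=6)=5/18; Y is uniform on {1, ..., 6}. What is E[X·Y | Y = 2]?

79/9

P(Y = 2) = 1/6.
Summing XY·P(x,y) over outcomes with Y = 2 gives 79/54.
E[X·Y | Y = 2] = (79/54) / (1/6) = 79/9.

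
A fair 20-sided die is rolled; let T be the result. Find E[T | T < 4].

2

Given T < 4, T is equally likely to be any of {1, 2, 3}.
E[T | T < 4] = (1 + 2 + 3) / 3 = 2.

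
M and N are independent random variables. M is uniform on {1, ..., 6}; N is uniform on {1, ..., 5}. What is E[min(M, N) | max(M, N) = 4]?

Outcomes with max(M, N) = 4: (1,4), (2,4), (3,4), (4,1), (4,2), (4,3), (4,4), each with probability 1/30.
E[min(M, N) | max(M, N) = 4] = (1 + 2 + 3 + 1 + 2 + 3 + 4) / 7 = 16/7.

16/7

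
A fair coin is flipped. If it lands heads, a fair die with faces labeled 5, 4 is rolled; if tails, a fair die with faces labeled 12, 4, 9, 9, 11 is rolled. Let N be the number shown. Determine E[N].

27/4

E[N | heads] = (5+4)/2 = 9/2.
E[N | tails] = (12+4+9+9+11)/5 = 9.
By the law of total expectation,
E[N] = (1/2)·(9/2) + (1/2)·(9) = 27/4.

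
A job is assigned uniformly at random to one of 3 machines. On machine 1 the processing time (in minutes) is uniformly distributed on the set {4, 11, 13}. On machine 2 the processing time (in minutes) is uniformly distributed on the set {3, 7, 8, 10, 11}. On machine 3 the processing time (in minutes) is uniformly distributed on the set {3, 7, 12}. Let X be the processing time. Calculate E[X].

367/45

E[X | machine 1] = (4+11+13)/3 = 28/3.
E[X | machine 2] = (3+7+8+10+11)/5 = 39/5.
E[X | machine 3] = (3+7+12)/3 = 22/3.
By the law of total expectation,
E[X] = (1/3)·(28/3) + (1/3)·(39/5) + (1/3)·(22/3) = 367/45.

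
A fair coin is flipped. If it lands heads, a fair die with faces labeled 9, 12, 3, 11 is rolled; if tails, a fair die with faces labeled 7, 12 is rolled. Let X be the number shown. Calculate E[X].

E[X | heads] = (9+12+3+11)/4 = 35/4.
E[X | tails] = (7+12)/2 = 19/2.
E[X] = (1/2)·(35/4) + (1/2)·(19/2) = 73/8.

73/8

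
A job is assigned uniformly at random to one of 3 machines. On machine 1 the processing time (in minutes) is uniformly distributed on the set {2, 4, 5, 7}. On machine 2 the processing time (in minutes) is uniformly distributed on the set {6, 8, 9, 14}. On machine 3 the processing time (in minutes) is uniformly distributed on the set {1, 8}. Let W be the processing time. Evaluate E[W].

73/12

E[W | machine 1] = (2+4+5+7)/4 = 9/2.
E[W | machine 2] = (6+8+9+14)/4 = 37/4.
E[W | machine 3] = (1+8)/2 = 9/2.
By the law of total expectation,
E[W] = (1/3)·(9/2) + (1/3)·(37/4) + (1/3)·(9/2) = 73/12.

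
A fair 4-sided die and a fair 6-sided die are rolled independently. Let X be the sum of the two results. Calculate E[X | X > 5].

52/7

P(X > 5) = 7/12.
Σ over the event: 6·1/6 + 7·1/6 + 8·1/8 + 9·1/12 + 10·1/24 = 13/3.
E[X | X > 5] = (13/3) / (7/12) = 52/7.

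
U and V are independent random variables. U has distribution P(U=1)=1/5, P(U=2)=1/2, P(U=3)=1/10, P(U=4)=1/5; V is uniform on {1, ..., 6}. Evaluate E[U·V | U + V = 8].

P(U + V = 8) = 2/15.
Summing UV·P(x,y) over outcomes with U + V = 8 gives 107/60.
E[U·V | U + V = 8] = (107/60) / (2/15) = 107/8.

107/8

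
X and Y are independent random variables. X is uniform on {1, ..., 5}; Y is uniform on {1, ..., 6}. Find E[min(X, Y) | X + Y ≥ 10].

14/3

P(X + Y ≥ 10) = 1/10.
Summing min(X,Y)·P(x,y) over outcomes with X + Y ≥ 10 gives 7/15.
E[min(X, Y) | X + Y ≥ 10] = (7/15) / (1/10) = 14/3.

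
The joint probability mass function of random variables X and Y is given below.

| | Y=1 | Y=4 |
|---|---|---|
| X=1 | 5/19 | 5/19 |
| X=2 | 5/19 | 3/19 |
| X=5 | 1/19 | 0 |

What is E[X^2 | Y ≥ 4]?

17/8

P(Y ≥ 4) = 8/19.
Σ X^2·P over the event = 1·(5/19) + 4·(3/19) = 17/19.
E[X^2 | Y ≥ 4] = (17/19) / (8/19) = 17/8.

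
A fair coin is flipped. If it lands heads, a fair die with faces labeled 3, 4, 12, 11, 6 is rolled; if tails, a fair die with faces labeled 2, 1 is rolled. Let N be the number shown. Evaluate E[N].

E[N | heads] = (3+4+12+11+6)/5 = 36/5.
E[N | tails] = (2+1)/2 = 3/2.
E[N] = (1/2)·(36/5) + (1/2)·(3/2) = 87/20.

87/20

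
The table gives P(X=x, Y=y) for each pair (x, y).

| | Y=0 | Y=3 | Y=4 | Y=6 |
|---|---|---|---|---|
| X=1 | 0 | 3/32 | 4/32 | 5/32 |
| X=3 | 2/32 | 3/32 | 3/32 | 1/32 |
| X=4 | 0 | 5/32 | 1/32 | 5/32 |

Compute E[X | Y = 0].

3

P(Y = 0) = 1/16.
Σ X·P over the event = 3·(2/32) = 3/16.
E[X | Y = 0] = (3/16) / (1/16) = 3.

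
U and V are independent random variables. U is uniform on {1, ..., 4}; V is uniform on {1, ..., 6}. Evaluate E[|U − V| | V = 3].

P(V = 3) = 1/6.
Summing |U−V|·P(x,y) over outcomes with V = 3 gives 1/6.
E[|U − V| | V = 3] = (1/6) / (1/6) = 1.

1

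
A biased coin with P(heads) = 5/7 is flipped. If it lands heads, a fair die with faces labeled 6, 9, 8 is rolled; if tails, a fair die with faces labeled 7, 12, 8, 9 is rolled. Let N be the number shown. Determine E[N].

E[N | heads] = (6+9+8)/3 = 23/3.
E[N | tails] = (7+12+8+9)/4 = 9.
E[N] = (5/7)·(23/3) + (2/7)·(9) = 169/21.

169/21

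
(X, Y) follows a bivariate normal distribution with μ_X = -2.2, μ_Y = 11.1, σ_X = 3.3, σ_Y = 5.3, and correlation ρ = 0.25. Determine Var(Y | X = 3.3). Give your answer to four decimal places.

Var(Y | X=x) = (1 − ρ²)·σ_Y².
Var(Y | X=3.3) = (5.3)²·(1 − (0.25)²) = 28.09·0.9375 = 26.3344.

26.3344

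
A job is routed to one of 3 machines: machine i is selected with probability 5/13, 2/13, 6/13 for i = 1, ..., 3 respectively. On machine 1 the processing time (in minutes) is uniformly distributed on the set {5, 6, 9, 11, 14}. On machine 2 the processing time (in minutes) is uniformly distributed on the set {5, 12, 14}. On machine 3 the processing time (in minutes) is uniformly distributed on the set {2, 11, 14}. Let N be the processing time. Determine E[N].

E[N | machine 1] = (5+6+9+11+14)/5 = 9.
E[N | machine 2] = (5+12+14)/3 = 31/3.
E[N | machine 3] = (2+11+14)/3 = 9.
By the law of total expectation,
E[N] = (5/13)·(9) + (2/13)·(31/3) + (6/13)·(9) = 359/39.

359/39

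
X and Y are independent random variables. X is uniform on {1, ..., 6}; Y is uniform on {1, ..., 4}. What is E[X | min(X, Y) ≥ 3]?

9/2

Outcomes with min(X, Y) ≥ 3: (3,3), (3,4), (4,3), (4,4), (5,3), (5,4), (6,3), (6,4), each with probability 1/24.
E[X | min(X, Y) ≥ 3] = (3 + 3 + 4 + 4 + 5 + 5 + 6 + 6) / 8 = 9/2.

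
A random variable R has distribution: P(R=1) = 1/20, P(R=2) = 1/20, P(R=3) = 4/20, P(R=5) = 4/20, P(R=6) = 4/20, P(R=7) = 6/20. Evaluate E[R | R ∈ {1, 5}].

21/5

P(R ∈ {1, 5}) = 1/4.
Σ over the event: 1·1/20 + 5·1/5 = 21/20.
E[R | R ∈ {1, 5}] = (21/20) / (1/4) = 21/5.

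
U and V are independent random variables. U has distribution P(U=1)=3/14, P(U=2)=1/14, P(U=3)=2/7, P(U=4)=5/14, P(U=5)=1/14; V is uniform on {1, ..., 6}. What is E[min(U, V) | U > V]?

53/28

P(U > V) = 1/3.
Summing min(U,V)·P(x,y) over outcomes with U > V gives 53/84.
E[min(U, V) | U > V] = (53/84) / (1/3) = 53/28.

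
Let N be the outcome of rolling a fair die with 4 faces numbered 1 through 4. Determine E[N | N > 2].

7/2

Given N > 2, N is equally likely to be any of {3, 4}.
E[N | N > 2] = (3 + 4) / 2 = 7/2.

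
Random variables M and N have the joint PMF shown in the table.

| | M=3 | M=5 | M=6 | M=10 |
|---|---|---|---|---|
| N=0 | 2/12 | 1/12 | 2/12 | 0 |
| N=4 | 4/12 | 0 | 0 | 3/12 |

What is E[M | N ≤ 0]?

P(N ≤ 0) = 5/12.
Σ M·P over the event = 3·(2/12) + 5·(1/12) + 6·(2/12) = 23/12.
E[M | N ≤ 0] = (23/12) / (5/12) = 23/5.

23/5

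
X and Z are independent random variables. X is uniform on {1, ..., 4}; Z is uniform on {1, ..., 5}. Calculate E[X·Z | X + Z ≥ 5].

135/14

P(X + Z ≥ 5) = 7/10.
Summing XZ·P(x,y) over outcomes with X + Z ≥ 5 gives 27/4.
E[X·Z | X + Z ≥ 5] = (27/4) / (7/10) = 135/14.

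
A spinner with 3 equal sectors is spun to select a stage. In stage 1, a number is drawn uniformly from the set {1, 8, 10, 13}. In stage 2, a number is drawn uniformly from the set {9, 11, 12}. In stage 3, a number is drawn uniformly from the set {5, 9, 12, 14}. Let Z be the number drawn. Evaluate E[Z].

86/9

E[Z | stage 1] = (1+8+10+13)/4 = 8.
E[Z | stage 2] = (9+11+12)/3 = 32/3.
E[Z | stage 3] = (5+9+12+14)/4 = 10.
By the law of total expectation,
E[Z] = (1/3)·(8) + (1/3)·(32/3) + (1/3)·(10) = 86/9.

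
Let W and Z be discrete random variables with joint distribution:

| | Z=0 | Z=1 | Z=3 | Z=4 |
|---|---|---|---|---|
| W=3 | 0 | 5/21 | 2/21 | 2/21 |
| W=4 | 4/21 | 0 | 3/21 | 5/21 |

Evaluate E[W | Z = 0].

P(Z = 0) = 4/21.
Σ W·P over the event = 4·(4/21) = 16/21.
E[W | Z = 0] = (16/21) / (4/21) = 4.

4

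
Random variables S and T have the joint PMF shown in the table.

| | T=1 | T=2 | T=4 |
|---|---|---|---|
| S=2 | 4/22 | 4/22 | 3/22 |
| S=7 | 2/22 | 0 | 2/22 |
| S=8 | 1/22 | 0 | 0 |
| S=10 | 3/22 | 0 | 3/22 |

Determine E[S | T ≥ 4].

25/4

P(T ≥ 4) = 4/11.
Σ S·P over the event = 2·(3/22) + 7·(2/22) + 10·(3/22) = 25/11.
E[S | T ≥ 4] = (25/11) / (4/11) = 25/4.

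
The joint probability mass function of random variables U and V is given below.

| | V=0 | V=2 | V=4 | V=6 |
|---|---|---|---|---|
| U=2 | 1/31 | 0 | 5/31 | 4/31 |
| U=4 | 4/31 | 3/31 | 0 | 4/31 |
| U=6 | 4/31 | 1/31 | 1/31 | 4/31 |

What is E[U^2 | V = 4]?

P(V = 4) = 6/31.
Summing U^2·P(U=x,V=y) over the conditioning event gives 56/31.
E[U^2 | V = 4] = (56/31) / (6/31) = 28/3.

28/3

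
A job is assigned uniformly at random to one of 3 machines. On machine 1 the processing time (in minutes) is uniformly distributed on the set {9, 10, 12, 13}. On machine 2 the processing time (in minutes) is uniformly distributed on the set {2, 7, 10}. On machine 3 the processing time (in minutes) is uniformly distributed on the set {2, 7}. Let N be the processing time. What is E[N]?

E[N | machine 1] = (9+10+12+13)/4 = 11.
E[N | machine 2] = (2+7+10)/3 = 19/3.
E[N | machine 3] = (2+7)/2 = 9/2.
E[N] = (1/3)·(11) + (1/3)·(19/3) + (1/3)·(9/2) = 131/18.

131/18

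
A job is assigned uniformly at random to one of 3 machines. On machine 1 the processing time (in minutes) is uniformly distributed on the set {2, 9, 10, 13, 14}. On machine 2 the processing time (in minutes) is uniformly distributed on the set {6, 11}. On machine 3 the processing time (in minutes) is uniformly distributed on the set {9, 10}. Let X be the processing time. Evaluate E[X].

46/5

E[X | machine 1] = (2+9+10+13+14)/5 = 48/5.
E[X | machine 2] = (6+11)/2 = 17/2.
E[X | machine 3] = (9+10)/2 = 19/2.
E[X] = (1/3)·(48/5) + (1/3)·(17/2) + (1/3)·(19/2) = 46/5.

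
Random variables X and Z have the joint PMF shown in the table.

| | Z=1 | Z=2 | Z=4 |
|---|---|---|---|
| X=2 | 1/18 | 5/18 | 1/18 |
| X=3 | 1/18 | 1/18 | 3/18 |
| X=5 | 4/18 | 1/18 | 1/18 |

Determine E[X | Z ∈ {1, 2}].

P(Z ∈ {1, 2}) = 13/18.
Summing X·P(X=x,Z=y) over the conditioning event gives 43/18.
E[X | Z ∈ {1, 2}] = (43/18) / (13/18) = 43/13.

43/13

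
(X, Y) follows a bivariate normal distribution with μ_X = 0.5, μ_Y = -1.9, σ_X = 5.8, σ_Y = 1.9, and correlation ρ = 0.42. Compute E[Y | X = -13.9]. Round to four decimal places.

-3.8812

The regression of Y on X has slope ρ·σ_Y/σ_X and passes through (μ_X, μ_Y).
E[Y | X=-13.9] = -1.9 + (0.42)·(1.9/5.8)·(-13.9 − (0.5)) = -1.9 + (0.137586)·(-14.4) = -3.8812.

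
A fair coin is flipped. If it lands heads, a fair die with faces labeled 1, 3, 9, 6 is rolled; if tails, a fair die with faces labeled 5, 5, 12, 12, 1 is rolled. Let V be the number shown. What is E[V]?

E[V | heads] = (1+3+9+6)/4 = 19/4.
E[V | tails] = (5+5+12+12+1)/5 = 7.
By the law of total expectation,
E[V] = (1/2)·(19/4) + (1/2)·(7) = 47/8.

47/8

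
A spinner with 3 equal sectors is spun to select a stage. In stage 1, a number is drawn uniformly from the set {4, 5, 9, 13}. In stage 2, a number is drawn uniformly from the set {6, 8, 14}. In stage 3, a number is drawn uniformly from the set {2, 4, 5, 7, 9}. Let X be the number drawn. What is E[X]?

E[X | stage 1] = (4+5+9+13)/4 = 31/4.
E[X | stage 2] = (6+8+14)/3 = 28/3.
E[X | stage 3] = (2+4+5+7+9)/5 = 27/5.
E[X] = (1/3)·(31/4) + (1/3)·(28/3) + (1/3)·(27/5) = 1349/180.

1349/180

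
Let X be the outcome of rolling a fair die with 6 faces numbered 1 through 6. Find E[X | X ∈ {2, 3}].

P(X ∈ {2, 3}) = 1/3.
Σ over the event: 2·1/6 + 3·1/6 = 5/6.
E[X | X ∈ {2, 3}] = (5/6) / (1/3) = 5/2.

5/2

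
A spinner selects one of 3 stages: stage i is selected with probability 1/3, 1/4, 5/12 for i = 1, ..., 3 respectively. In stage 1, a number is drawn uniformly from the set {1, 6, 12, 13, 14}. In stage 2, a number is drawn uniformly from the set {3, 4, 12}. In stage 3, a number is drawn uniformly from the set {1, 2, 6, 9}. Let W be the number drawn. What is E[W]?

261/40

E[W | stage 1] = (1+6+12+13+14)/5 = 46/5.
E[W | stage 2] = (3+4+12)/3 = 19/3.
E[W | stage 3] = (1+2+6+9)/4 = 9/2.
By the law of total expectation,
E[W] = (1/3)·(46/5) + (1/4)·(19/3) + (5/12)·(9/2) = 261/40.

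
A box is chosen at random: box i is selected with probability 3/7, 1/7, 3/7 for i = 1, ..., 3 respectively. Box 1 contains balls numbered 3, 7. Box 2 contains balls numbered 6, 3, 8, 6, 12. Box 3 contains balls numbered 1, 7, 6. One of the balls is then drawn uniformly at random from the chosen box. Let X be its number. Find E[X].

36/7

E[X | box 1] = (3+7)/2 = 5.
E[X | box 2] = (6+3+8+6+12)/5 = 7.
E[X | box 3] = (1+7+6)/3 = 14/3.
E[X] = (3/7)·(5) + (1/7)·(7) + (3/7)·(14/3) = 36/7.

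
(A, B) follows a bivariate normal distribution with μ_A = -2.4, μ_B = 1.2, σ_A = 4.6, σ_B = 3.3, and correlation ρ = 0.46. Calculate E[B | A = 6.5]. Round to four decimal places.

For a bivariate normal, E[B | A=x] = μ_B + ρ·(σ_B/σ_A)·(x − μ_A).
E[B | A=6.5] = 1.2 + (0.46)·(3.3/4.6)·(6.5 − (-2.4)) = 1.2 + (0.33)·(8.9) = 4.1370.

4.1370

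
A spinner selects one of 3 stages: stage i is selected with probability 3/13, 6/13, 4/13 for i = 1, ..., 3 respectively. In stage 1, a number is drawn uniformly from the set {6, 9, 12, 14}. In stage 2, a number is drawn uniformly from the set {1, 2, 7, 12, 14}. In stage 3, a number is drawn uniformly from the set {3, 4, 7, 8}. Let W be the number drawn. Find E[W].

E[W | stage 1] = (6+9+12+14)/4 = 41/4.
E[W | stage 2] = (1+2+7+12+14)/5 = 36/5.
E[W | stage 3] = (3+4+7+8)/4 = 11/2.
By the law of total expectation,
E[W] = (3/13)·(41/4) + (6/13)·(36/5) + (4/13)·(11/2) = 1919/260.

1919/260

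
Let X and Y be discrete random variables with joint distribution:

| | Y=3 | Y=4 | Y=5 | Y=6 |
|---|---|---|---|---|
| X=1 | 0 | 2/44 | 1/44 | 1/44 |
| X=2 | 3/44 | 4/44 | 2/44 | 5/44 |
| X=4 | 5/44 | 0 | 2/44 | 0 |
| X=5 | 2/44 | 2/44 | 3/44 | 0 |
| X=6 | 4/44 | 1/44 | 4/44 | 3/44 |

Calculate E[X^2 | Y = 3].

143/7

P(Y = 3) = 7/22.
Summing X^2·P(X=x,Y=y) over the conditioning event gives 13/2.
E[X^2 | Y = 3] = (13/2) / (7/22) = 143/7.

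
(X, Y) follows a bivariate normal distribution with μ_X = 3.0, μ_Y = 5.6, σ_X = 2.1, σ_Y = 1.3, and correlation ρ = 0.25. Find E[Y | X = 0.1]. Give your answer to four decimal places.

For a bivariate normal, E[Y | X=x] = μ_Y + ρ·(σ_Y/σ_X)·(x − μ_X).
E[Y | X=0.1] = 5.6 + (0.25)·(1.3/2.1)·(0.1 − (3.0)) = 5.6 + (0.15476)·(-2.9) = 5.1512.

5.1512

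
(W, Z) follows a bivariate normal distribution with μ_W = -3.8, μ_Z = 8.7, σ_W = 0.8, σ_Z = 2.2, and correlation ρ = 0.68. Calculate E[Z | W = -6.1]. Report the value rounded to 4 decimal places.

4.3990

The regression of Z on W has slope ρ·σ_Z/σ_W and passes through (μ_W, μ_Z).
E[Z | W=-6.1] = 8.7 + (0.68)·(2.2/0.8)·(-6.1 − (-3.8)) = 8.7 + (1.87)·(-2.3) = 4.3990.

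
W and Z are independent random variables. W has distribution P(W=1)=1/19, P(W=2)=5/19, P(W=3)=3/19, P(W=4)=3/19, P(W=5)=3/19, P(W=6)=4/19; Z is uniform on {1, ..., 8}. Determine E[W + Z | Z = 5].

P(Z = 5) = 1/8.
Summing (W+Z)·P(x,y) over outcomes with Z = 5 gives 83/76.
E[W + Z | Z = 5] = (83/76) / (1/8) = 166/19.

166/19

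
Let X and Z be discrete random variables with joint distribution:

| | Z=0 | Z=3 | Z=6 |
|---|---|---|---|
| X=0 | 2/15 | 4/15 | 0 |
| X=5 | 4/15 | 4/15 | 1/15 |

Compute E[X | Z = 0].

P(Z = 0) = 2/5.
Σ X·P over the event = 0·(2/15) + 5·(4/15) = 4/3.
E[X | Z = 0] = (4/3) / (2/5) = 10/3.

10/3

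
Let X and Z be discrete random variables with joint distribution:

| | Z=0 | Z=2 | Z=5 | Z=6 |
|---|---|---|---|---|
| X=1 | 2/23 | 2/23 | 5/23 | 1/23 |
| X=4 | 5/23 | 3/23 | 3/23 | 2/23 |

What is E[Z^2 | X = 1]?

169/10

P(X = 1) = 10/23.
Σ Z^2·P over the event = 0·(2/23) + 4·(2/23) + 25·(5/23) + 36·(1/23) = 169/23.
E[Z^2 | X = 1] = (169/23) / (10/23) = 169/10.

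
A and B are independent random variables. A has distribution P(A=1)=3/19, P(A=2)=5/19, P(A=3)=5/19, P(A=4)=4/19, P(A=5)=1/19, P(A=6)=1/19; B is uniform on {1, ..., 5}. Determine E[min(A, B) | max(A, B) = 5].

P(max(A, B) = 5) = 22/95.
Summing min(A,B)·P(x,y) over outcomes with max(A, B) = 5 gives 59/95.
E[min(A, B) | max(A, B) = 5] = (59/95) / (22/95) = 59/22.

59/22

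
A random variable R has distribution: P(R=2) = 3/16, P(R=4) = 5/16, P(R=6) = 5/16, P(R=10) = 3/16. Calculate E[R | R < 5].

13/4

P(R < 5) = 1/2.
Σ over the event: 2·3/16 + 4·5/16 = 13/8.
E[R | R < 5] = (13/8) / (1/2) = 13/4.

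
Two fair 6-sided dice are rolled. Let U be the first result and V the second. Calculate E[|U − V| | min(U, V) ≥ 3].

5/4

P(min(U, V) ≥ 3) = 4/9.
Summing |U−V|·P(x,y) over outcomes with min(U, V) ≥ 3 gives 5/9.
E[|U − V| | min(U, V) ≥ 3] = (5/9) / (4/9) = 5/4.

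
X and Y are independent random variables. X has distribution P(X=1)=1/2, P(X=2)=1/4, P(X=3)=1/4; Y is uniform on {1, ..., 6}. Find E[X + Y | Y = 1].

P(Y = 1) = 1/6.
Summing (X+Y)·P(x,y) over outcomes with Y = 1 gives 11/24.
E[X + Y | Y = 1] = (11/24) / (1/6) = 11/4.

11/4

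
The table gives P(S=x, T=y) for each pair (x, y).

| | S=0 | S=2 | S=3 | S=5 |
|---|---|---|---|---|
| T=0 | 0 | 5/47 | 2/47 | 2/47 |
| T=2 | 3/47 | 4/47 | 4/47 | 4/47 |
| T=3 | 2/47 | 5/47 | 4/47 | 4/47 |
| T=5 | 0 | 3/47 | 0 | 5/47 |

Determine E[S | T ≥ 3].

P(T ≥ 3) = 23/47.
Σ S·P over the event = 0·(2/47) + 2·(5/47) + 2·(3/47) + 3·(4/47) + 5·(4/47) + 5·(5/47) = 73/47.
E[S | T ≥ 3] = (73/47) / (23/47) = 73/23.

73/23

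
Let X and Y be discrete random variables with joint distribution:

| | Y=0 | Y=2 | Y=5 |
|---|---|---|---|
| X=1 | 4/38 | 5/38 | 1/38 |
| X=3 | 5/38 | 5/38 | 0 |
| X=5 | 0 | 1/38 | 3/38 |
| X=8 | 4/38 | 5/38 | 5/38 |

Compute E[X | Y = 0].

51/13

P(Y = 0) = 13/38.
Summing X·P(X=x,Y=y) over the conditioning event gives 51/38.
E[X | Y = 0] = (51/38) / (13/38) = 51/13.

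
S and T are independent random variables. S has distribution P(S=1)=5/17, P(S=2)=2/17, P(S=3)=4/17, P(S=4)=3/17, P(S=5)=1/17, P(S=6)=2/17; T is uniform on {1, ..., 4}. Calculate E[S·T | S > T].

282/31

P(S > T) = 31/68.
Summing ST·P(x,y) over outcomes with S > T gives 141/34.
E[S·T | S > T] = (141/34) / (31/68) = 282/31.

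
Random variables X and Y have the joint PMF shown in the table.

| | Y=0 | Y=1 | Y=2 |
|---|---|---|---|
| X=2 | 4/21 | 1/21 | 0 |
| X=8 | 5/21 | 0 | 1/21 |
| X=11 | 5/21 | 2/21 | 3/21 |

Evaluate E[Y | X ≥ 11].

4/5

P(X ≥ 11) = 10/21.
Σ Y·P over the event = 0·(5/21) + 1·(2/21) + 2·(3/21) = 8/21.
E[Y | X ≥ 11] = (8/21) / (10/21) = 4/5.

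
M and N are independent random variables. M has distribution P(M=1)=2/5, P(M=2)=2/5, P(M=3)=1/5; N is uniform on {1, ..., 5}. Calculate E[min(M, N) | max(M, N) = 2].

4/3

P(max(M, N) = 2) = 6/25.
Summing min(M,N)·P(x,y) over outcomes with max(M, N) = 2 gives 8/25.
E[min(M, N) | max(M, N) = 2] = (8/25) / (6/25) = 4/3.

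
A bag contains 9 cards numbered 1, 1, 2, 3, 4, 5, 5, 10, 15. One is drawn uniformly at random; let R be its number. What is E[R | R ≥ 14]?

P(R ≥ 14) = 1/9.
Σ over the event: 15·1/9 = 5/3.
E[R | R ≥ 14] = (5/3) / (1/9) = 15.

15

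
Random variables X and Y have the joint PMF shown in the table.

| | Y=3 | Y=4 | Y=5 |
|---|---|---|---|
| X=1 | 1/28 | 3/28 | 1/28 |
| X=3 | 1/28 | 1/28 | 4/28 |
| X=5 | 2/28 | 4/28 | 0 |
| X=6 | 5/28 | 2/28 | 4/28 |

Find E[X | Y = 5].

37/9

P(Y = 5) = 9/28.
Σ X·P over the event = 1·(1/28) + 3·(4/28) + 6·(4/28) = 37/28.
E[X | Y = 5] = (37/28) / (9/28) = 37/9.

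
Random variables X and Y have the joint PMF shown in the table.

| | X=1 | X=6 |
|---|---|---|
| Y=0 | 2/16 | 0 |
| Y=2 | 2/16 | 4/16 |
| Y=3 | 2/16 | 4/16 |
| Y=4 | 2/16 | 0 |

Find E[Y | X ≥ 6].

5/2

P(X ≥ 6) = 1/2.
Σ Y·P over the event = 2·(4/16) + 3·(4/16) = 5/4.
E[Y | X ≥ 6] = (5/4) / (1/2) = 5/2.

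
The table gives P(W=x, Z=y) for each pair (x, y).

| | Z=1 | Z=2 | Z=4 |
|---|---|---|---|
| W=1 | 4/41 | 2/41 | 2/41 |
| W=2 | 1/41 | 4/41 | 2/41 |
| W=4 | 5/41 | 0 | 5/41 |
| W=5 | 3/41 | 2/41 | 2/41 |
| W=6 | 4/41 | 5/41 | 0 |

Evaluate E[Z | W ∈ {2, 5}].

16/7

P(W ∈ {2, 5}) = 14/41.
Σ Z·P over the event = 1·(1/41) + 2·(4/41) + 4·(2/41) + 1·(3/41) + 2·(2/41) + 4·(2/41) = 32/41.
E[Z | W ∈ {2, 5}] = (32/41) / (14/41) = 16/7.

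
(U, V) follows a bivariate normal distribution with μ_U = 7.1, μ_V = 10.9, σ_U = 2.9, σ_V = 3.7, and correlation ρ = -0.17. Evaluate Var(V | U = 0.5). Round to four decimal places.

Var(V | U=x) = (1 − ρ²)·σ_V².
Var(V | U=0.5) = (3.7)²·(1 − (-0.17)²) = 13.69·0.9711 = 13.2944.

13.2944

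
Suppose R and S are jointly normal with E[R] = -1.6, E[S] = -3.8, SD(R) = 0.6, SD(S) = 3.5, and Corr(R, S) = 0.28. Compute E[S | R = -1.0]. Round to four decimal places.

E[S | R=x] = μ_S + ρ(σ_S/σ_R)(x − μ_R) for jointly normal variables.
E[S | R=-1.0] = -3.8 + (0.28)·(3.5/0.6)·(-1.0 − (-1.6)) = -3.8 + (1.6333)·(0.6) = -2.8200.

-2.8200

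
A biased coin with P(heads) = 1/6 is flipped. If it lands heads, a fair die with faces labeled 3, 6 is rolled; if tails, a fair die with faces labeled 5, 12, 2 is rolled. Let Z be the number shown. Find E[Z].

217/36

E[Z | heads] = (3+6)/2 = 9/2.
E[Z | tails] = (5+12+2)/3 = 19/3.
E[Z] = (1/6)·(9/2) + (5/6)·(19/3) = 217/36.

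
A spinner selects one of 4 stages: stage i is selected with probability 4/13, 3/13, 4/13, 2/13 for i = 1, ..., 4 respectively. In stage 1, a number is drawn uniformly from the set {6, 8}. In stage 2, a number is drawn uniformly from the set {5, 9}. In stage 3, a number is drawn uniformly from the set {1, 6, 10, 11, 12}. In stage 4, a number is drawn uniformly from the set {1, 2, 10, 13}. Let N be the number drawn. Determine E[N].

94/13

E[N | stage 1] = (6+8)/2 = 7.
E[N | stage 2] = (5+9)/2 = 7.
E[N | stage 3] = (1+6+10+11+12)/5 = 8.
E[N | stage 4] = (1+2+10+13)/4 = 13/2.
E[N] = (4/13)·(7) + (3/13)·(7) + (4/13)·(8) + (2/13)·(13/2) = 94/13.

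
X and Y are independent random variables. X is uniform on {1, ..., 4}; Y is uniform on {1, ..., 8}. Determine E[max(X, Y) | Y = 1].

Outcomes with Y = 1: (1,1), (2,1), (3,1), (4,1), each with probability 1/32.
E[max(X, Y) | Y = 1] = (1 + 2 + 3 + 4) / 4 = 5/2.

5/2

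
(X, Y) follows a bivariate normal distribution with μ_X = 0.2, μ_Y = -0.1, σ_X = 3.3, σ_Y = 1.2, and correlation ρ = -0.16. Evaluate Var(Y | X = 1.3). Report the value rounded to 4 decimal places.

1.4031

For a bivariate normal, Var(Y | X=x) = σ_Y²(1 − ρ²).
Var(Y | X=1.3) = (1.2)²·(1 − (-0.16)²) = 1.44·0.9744 = 1.4031.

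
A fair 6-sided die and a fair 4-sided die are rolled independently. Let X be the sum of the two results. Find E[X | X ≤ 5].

4

P(X ≤ 5) = 5/12.
Σ over the event: 2·1/24 + 3·1/12 + 4·1/8 + 5·1/6 = 5/3.
E[X | X ≤ 5] = (5/3) / (5/12) = 4.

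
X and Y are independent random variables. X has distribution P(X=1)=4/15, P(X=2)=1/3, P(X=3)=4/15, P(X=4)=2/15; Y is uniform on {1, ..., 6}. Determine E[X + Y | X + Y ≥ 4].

P(X + Y ≥ 4) = 77/90.
Summing (X+Y)·P(x,y) over outcomes with X + Y ≥ 4 gives 242/45.
E[X + Y | X + Y ≥ 4] = (242/45) / (77/90) = 44/7.

44/7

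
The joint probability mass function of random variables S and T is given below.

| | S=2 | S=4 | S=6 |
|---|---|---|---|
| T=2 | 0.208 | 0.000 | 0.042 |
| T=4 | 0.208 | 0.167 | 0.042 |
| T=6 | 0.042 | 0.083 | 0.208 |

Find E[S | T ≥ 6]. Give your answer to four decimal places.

4.9970

P(T ≥ 6) = 0.333.
Σ S·P over the event = 2·(0.042) + 4·(0.083) + 6·(0.208) = 1.664.
E[S | T ≥ 6] = (1.664) / (0.333) = 4.9970.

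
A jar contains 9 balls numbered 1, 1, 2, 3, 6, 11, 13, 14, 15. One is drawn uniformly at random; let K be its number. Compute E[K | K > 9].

53/4

P(K > 9) = 4/9.
Σ over the event: 11·1/9 + 13·1/9 + 14·1/9 + 15·1/9 = 53/9.
E[K | K > 9] = (53/9) / (4/9) = 53/4.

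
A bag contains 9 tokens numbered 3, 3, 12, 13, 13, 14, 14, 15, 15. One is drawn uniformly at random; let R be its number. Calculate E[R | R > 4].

96/7

P(R > 4) = 7/9.
Σ over the event: 12·1/9 + 13·2/9 + 14·2/9 + 15·2/9 = 32/3.
E[R | R > 4] = (32/3) / (7/9) = 96/7.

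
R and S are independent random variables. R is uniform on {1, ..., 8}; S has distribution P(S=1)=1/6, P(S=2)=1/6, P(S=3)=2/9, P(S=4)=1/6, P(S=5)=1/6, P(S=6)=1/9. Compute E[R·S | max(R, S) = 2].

P(max(R, S) = 2) = 1/16.
Summing RS·P(x,y) over outcomes with max(R, S) = 2 gives 1/6.
E[R·S | max(R, S) = 2] = (1/6) / (1/16) = 8/3.

8/3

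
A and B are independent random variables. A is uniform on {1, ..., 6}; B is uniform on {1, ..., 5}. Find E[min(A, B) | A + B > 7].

Outcomes with A + B > 7: (3,5), (4,4), (4,5), (5,3), (5,4), (5,5), (6,2), (6,3), (6,4), (6,5), each with probability 1/30.
E[min(A, B) | A + B > 7] = (3 + 4 + 4 + 3 + 4 + 5 + 2 + 3 + 4 + 5) / 10 = 37/10.

37/10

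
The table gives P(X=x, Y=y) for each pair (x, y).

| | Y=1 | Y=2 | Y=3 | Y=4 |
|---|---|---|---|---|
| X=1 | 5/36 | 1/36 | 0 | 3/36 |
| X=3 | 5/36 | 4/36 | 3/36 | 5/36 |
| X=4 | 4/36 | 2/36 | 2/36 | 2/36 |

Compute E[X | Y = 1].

18/7

P(Y = 1) = 7/18.
Σ X·P over the event = 1·(5/36) + 3·(5/36) + 4·(4/36) = 1.
E[X | Y = 1] = (1) / (7/18) = 18/7.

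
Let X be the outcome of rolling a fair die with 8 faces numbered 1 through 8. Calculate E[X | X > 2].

11/2

Given X > 2, X is equally likely to be any of {3, 4, 5, 6, 7, 8}.
E[X | X > 2] = (3 + 4 + 5 + 6 + 7 + 8) / 6 = 11/2.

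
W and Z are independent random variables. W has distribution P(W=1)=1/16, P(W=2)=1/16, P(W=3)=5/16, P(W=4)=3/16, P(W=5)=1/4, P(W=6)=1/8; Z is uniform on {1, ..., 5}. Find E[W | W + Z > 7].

147/31

P(W + Z > 7) = 31/80.
Summing W·P(x,y) over outcomes with W + Z > 7 gives 147/80.
E[W | W + Z > 7] = (147/80) / (31/80) = 147/31.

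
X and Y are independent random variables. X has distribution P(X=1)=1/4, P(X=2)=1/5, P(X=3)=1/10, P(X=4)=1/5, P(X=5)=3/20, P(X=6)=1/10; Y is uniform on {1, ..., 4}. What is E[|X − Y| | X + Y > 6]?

52/27

P(X + Y > 6) = 27/80.
Summing |X−Y|·P(x,y) over outcomes with X + Y > 6 gives 13/20.
E[|X − Y| | X + Y > 6] = (13/20) / (27/80) = 52/27.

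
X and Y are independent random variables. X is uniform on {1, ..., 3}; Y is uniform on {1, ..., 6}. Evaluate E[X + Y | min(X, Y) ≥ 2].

P(min(X, Y) ≥ 2) = 5/9.
Summing (X+Y)·P(x,y) over outcomes with min(X, Y) ≥ 2 gives 65/18.
E[X + Y | min(X, Y) ≥ 2] = (65/18) / (5/9) = 13/2.

13/2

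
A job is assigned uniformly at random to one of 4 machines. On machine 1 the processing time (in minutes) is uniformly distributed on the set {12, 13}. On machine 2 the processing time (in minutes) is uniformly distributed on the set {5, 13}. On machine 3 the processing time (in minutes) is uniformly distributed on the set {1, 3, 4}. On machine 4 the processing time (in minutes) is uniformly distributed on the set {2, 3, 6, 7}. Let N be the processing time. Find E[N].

E[N | machine 1] = (12+13)/2 = 25/2.
E[N | machine 2] = (5+13)/2 = 9.
E[N | machine 3] = (1+3+4)/3 = 8/3.
E[N | machine 4] = (2+3+6+7)/4 = 9/2.
E[N] = (1/4)·(25/2) + (1/4)·(9) + (1/4)·(8/3) + (1/4)·(9/2) = 43/6.

43/6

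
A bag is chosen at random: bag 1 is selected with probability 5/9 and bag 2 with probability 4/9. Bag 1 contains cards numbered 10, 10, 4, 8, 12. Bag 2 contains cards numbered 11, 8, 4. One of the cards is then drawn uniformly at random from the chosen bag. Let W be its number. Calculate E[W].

E[W | bag 1] = (10+10+4+8+12)/5 = 44/5.
E[W | bag 2] = (11+8+4)/3 = 23/3.
By the law of total expectation,
E[W] = (5/9)·(44/5) + (4/9)·(23/3) = 224/27.

224/27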